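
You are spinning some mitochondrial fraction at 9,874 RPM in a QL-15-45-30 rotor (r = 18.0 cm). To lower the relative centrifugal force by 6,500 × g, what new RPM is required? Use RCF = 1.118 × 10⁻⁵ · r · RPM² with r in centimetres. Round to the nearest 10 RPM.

≈ 8070 RPM

Current RCF = 1.118 × 10⁻⁵ × 18 × (9874)² = 1.118 × 10⁻⁵ × 18 × 97,495,876 ≈ 19,620.1 × g
Target RCF = 19,620.1 − 6,500 = 13,120.1 × g
N² = 13,120.1 / (20.124 × 10⁻⁵) = 65,196,283
N ≈ √65,196,283 ≈ 8,074.4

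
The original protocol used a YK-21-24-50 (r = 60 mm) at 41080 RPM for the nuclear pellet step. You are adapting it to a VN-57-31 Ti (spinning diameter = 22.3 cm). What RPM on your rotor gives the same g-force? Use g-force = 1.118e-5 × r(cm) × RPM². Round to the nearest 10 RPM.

30130 RPM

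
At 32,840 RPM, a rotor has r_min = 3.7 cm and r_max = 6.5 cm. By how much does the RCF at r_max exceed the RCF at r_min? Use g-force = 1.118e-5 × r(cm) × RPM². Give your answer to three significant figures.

ΔRCF ≈ 33800 × g

ΔRCF = 1.118 × 10⁻⁵ × (r_max − r_min) × N² = 1.118 × 10⁻⁵ × 2.8 × 1,078,465,600 ≈ 33,760.3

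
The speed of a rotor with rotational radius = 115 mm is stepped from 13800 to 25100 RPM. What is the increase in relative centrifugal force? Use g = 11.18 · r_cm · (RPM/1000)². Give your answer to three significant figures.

≈ 56500 ×g

r = 115 mm = 11.5 cm
RCF₁ = 11.18 × 11.5 × (13.8)² = 11.18 × 11.5 × 190.44 ≈ 24,484.9 × g
RCF₂ = 11.18 × 11.5 × (25.1)² = 11.18 × 11.5 × 630.01 ≈ 81,000.4 × g
Increase = 81,000.4 − 24,484.9 = 56,515.5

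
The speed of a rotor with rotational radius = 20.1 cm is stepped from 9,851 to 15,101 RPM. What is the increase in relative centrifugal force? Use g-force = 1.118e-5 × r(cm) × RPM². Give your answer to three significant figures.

≈ 29400 x g

RCF₁ = 1.118 × 10⁻⁵ × 20.1 × (9851)² = 1.118 × 10⁻⁵ × 20.1 × 97,042,201 ≈ 21,807.1 × g
RCF₂ = 1.118 × 10⁻⁵ × 20.1 × (15101)² = 1.118 × 10⁻⁵ × 20.1 × 228,040,201 ≈ 51,244.7 × g
Increase = 51,244.7 − 21,807.1 = 29,437.6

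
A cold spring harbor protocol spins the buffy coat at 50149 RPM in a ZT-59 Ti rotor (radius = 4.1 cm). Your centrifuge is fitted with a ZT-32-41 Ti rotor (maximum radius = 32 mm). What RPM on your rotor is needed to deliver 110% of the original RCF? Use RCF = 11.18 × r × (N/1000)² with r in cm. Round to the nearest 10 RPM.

RCF_original = 11.18 × 4.1 × (50.149)² = 11.18 × 4.1 × 2,514.922201 ≈ 115,279 × g
Target RCF = 1.1 × 115,279 ≈ 126,806.9 × g
Your rotor: r = 32 mm = 3.2 cm
126,806.9 = 11.18 × 3.2 × (N/1000)²
(N/1000)² = 126,806.9 / 35.776 = 3544.468
N = 1000 × √3544.468 ≈ 59,535.4

≈ 59540 RPM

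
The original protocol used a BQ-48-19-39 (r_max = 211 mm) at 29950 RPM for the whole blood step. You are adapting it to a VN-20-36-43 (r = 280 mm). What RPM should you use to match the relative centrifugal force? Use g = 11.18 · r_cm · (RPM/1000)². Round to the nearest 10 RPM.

Original rotor: r = 211 mm = 21.1 cm
RCF = 11.18 × r × (N/1000)²
RCF_original = 11.18 × 21.1 × (29.95)² = 11.18 × 21.1 × 897.0025 ≈ 211,601.1 × g
Your rotor: r = 280 mm = 28.0 cm
211,601.1 = 11.18 × 28 × (N/1000)²
(N/1000)² = 211,601.1 / 313.04 = 675.9555
N = 1000 × √675.9555 ≈ 25,999.1

≈ 26000 RPM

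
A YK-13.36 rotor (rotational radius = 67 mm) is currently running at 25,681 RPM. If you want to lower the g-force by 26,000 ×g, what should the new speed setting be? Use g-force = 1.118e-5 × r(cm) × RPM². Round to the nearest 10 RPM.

r = 67 mm = 6.7 cm
Current RCF = 1.118 × 10⁻⁵ × 6.7 × (25681)² = 1.118 × 10⁻⁵ × 6.7 × 659,513,761 ≈ 49,401.5 × g
Target RCF = 49,401.5 − 26,000 = 23,401.5 × g
N² = 23,401.5 / (7.4906 × 10⁻⁵) = 312,411,556
N ≈ √312,411,556 ≈ 17,675.2

≈ 17680 RPM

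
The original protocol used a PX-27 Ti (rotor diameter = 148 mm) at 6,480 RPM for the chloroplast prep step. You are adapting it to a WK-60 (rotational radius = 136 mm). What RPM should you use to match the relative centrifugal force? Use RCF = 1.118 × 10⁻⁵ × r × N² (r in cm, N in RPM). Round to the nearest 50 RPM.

Original rotor: r = 148 mm / 2 = 74 mm = 7.4 cm
RCF = 1.118 × 10⁻⁵ × r × N²
RCF_original = 1.118 × 10⁻⁵ × 7.4 × (6480)² = 1.118 × 10⁻⁵ × 7.4 × 41,990,400 ≈ 3,473.9 × g
Your rotor: r = 136 mm = 13.6 cm
3,473.9 = 1.118 × 10⁻⁵ × 13.6 × N²
N² = 3,473.9 / (15.2048 × 10⁻⁵) = 22,847,390
N ≈ √22,847,390 ≈ 4,779.9

4800 RPM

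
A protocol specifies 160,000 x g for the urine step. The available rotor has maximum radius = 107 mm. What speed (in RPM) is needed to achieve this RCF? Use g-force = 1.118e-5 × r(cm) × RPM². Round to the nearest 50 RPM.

36550 RPM

r = 107 mm = 10.7 cm
160,000 = 1.118 × 10⁻⁵ × 10.7 × N²
N² = 160,000 / (11.9626 × 10⁻⁵) = 1,337,501,881
N ≈ √1,337,501,881 ≈ 36,571.9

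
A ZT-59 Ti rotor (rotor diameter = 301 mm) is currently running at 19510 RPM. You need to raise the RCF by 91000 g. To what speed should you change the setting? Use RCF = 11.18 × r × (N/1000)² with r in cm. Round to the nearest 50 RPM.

r = 301 mm / 2 = 150.5 mm = 15.05 cm
Current RCF = 11.18 × 15.05 × (19.51)² = 11.18 × 15.05 × 380.6401 ≈ 64,046.1 × g
Target RCF = 64,046.1 + 91,000 = 155,046.1 × g
(N/1000)² = 155,046.1 / 168.259 = 921.4728
N = 1000 × √921.4728 ≈ 30,355.8

N₂ ≈ 30350 RPM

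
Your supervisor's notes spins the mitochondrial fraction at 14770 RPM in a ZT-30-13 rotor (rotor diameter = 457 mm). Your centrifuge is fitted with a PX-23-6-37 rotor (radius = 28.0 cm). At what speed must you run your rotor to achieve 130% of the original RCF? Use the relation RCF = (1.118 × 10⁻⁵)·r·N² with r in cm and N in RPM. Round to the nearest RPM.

≈ 15213 RPM

Original rotor: r = 457 mm / 2 = 228.5 mm = 22.85 cm
RCF_original = 1.118 × 10⁻⁵ × 22.85 × (14770)² = 1.118 × 10⁻⁵ × 22.85 × 218,152,900 ≈ 55,730 × g
Target RCF = 1.3 × 55,730 ≈ 72,449 × g
72,449 = 1.118 × 10⁻⁵ × 28 × N²
N² = 72,449 / (31.304 × 10⁻⁵) = 231,436,877
N ≈ √231,436,877 ≈ 15,213.0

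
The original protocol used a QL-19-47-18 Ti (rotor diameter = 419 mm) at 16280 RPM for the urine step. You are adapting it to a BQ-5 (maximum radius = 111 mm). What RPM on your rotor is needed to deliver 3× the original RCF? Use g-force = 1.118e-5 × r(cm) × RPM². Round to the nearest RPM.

38739 RPM

Original rotor: r = 419 mm / 2 = 209.5 mm = 20.95 cm
RCF_original = 1.118 × 10⁻⁵ × 20.95 × (16280)² = 1.118 × 10⁻⁵ × 20.95 × 265,038,400 ≈ 62,077.6 × g
Target RCF = 3 × 62,077.6 ≈ 186,232.8 × g
Your rotor: r = 111 mm = 11.1 cm
186,232.8 = 1.118 × 10⁻⁵ × 11.1 × N²
N² = 186,232.8 / (12.4098 × 10⁻⁵) = 1,500,691,389
N ≈ √1,500,691,389 ≈ 38,738.8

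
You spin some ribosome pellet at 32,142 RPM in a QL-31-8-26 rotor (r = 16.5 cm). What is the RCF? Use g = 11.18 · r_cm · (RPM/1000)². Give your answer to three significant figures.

RCF ≈ 191000 x g

RCF = 11.18 × 16.5 × (32.142)² = 11.18 × 16.5 × 1,033.108164 ≈ 190,577.5 × g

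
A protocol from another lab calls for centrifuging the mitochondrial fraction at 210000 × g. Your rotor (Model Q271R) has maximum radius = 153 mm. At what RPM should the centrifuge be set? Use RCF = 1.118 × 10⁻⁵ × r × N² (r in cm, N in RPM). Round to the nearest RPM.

r = 153 mm = 15.3 cm
RCF = 1.118 × 10⁻⁵ × r × N²
210,000 = 1.118 × 10⁻⁵ × 15.3 × N²
N² = 210,000 / (17.1054 × 10⁻⁵) = 1,227,682,486
N ≈ √1,227,682,486 ≈ 35,038.3

N ≈ 35038 RPM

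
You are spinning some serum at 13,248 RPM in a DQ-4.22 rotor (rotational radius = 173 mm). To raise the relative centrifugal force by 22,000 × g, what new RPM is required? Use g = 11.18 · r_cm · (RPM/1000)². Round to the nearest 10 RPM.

≈ 17010 RPM

r = 173 mm = 17.3 cm
Current RCF = 11.18 × 17.3 × (13.248)² = 11.18 × 17.3 × 175.509504 ≈ 33,946 × g
Target RCF = 33,946 + 22,000 = 55,946 × g
(N/1000)² = 55,946 / 193.414 = 289.2552
N = 1000 × √289.2552 ≈ 17,007.5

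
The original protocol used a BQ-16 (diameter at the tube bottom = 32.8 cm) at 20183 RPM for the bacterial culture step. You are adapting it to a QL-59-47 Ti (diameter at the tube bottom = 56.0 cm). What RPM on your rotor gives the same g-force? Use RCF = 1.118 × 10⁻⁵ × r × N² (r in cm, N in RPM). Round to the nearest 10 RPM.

Original rotor: r = 32.8 / 2 = 16.4 cm
RCF_original = 1.118 × 10⁻⁵ × 16.4 × (20183)² = 1.118 × 10⁻⁵ × 16.4 × 407,353,489 ≈ 74,689.1 × g
Your rotor: r = 56.0 / 2 = 28 cm
74,689.1 = 1.118 × 10⁻⁵ × 28 × N²
N² = 74,689.1 / (31.304 × 10⁻⁵) = 238,592,832
N ≈ √238,592,832 ≈ 15,446.5

15450 RPM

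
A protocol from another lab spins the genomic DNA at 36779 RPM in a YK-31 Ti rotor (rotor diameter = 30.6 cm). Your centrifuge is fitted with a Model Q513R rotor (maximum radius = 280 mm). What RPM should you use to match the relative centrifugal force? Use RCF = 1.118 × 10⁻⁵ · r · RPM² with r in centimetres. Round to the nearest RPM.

≈ 27187 RPM

Original rotor: r = 30.6 / 2 = 15.3 cm
RCF = 1.118 × 10⁻⁵ × r × N²
RCF_original = 1.118 × 10⁻⁵ × 15.3 × (36779)² = 1.118 × 10⁻⁵ × 15.3 × 1,352,694,841 ≈ 231,383.9 × g
Your rotor: r = 280 mm = 28.0 cm
231,383.9 = 1.118 × 10⁻⁵ × 28 × N²
N² = 231,383.9 / (31.304 × 10⁻⁵) = 739,151,227
N ≈ √739,151,227 ≈ 27,187.3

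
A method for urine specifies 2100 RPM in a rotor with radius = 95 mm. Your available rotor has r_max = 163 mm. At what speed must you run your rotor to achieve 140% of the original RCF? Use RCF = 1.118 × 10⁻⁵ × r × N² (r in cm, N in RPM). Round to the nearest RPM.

Original rotor: r = 95 mm = 9.5 cm
RCF_original = 1.118 × 10⁻⁵ × 9.5 × (2100)² = 1.118 × 10⁻⁵ × 9.5 × 4,410,000 ≈ 468.4 × g
Target RCF = 1.4 × 468.4 ≈ 655.8 × g
Your rotor: r = 163 mm = 16.3 cm
655.8 = 1.118 × 10⁻⁵ × 16.3 × N²
N² = 655.8 / (18.2234 × 10⁻⁵) = 3,598,670
N ≈ √3,598,670 ≈ 1,897.0

≈ 1897 RPM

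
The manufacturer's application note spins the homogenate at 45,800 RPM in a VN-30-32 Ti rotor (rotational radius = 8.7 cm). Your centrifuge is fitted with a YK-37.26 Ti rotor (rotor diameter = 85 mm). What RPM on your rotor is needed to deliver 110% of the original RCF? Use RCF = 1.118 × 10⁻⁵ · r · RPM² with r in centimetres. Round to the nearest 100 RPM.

RCF_original = 1.118 × 10⁻⁵ × 8.7 × (45800)² = 1.118 × 10⁻⁵ × 8.7 × 2,097,640,000 ≈ 204,029.1 × g
Target RCF = 1.1 × 204,029.1 ≈ 224,432 × g
Your rotor: r = 85 mm / 2 = 42.5 mm = 4.25 cm
224,432 = 1.118 × 10⁻⁵ × 4.25 × N²
N² = 224,432 / (4.7515 × 10⁻⁵) = 4,723,392,613
N ≈ √4,723,392,613 ≈ 68,726.9

≈ 68700 RPM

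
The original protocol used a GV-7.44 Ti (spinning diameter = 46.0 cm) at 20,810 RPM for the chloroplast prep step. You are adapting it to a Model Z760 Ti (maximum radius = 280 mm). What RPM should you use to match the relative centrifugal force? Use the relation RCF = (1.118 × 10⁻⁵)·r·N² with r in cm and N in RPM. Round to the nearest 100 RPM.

18900 RPM

Original rotor: r = 46.0 / 2 = 23 cm
RCF_original = 1.118 × 10⁻⁵ × 23 × (20810)² = 1.118 × 10⁻⁵ × 23 × 433,056,100 ≈ 111,356 × g
Your rotor: r = 280 mm = 28.0 cm
111,356 = 1.118 × 10⁻⁵ × 28 × N²
N² = 111,356 / (31.304 × 10⁻⁵) = 355,724,508
N ≈ √355,724,508 ≈ 18,860.7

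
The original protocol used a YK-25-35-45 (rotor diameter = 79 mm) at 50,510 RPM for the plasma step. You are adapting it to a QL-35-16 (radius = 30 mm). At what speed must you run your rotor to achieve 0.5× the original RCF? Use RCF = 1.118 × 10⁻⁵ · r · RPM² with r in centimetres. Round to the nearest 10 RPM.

40980 RPM

Original rotor: r = 79 mm / 2 = 39.5 mm = 3.95 cm
RCF = 1.118 × 10⁻⁵ × r × N²
RCF_original = 1.118 × 10⁻⁵ × 3.95 × (50510)² = 1.118 × 10⁻⁵ × 3.95 × 2,551,260,100 ≈ 112,666.2 × g
Target RCF = 0.5 × 112,666.2 ≈ 56,333.1 × g
Your rotor: r = 30 mm = 3.0 cm
56,333.1 = 1.118 × 10⁻⁵ × 3 × N²
N² = 56,333.1 / (3.354 × 10⁻⁵) = 1,679,579,606
N ≈ √1,679,579,606 ≈ 40,982.7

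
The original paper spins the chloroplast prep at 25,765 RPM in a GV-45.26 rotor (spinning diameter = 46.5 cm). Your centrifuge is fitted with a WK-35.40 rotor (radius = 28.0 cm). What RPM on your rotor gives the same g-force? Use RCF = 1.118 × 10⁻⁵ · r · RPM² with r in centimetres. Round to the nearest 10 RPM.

Original rotor: r = 46.5 / 2 = 23.25 cm
RCF_original = 1.118 × 10⁻⁵ × 23.25 × (25765)² = 1.118 × 10⁻⁵ × 23.25 × 663,835,225 ≈ 172,554 × g
172,554 = 1.118 × 10⁻⁵ × 28 × N²
N² = 172,554 / (31.304 × 10⁻⁵) = 551,220,291
N ≈ √551,220,291 ≈ 23,478.1

≈ 23480 RPM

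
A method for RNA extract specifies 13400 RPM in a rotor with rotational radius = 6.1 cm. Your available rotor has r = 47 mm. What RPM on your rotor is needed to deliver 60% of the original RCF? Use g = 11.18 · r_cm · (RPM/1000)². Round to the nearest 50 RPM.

11800 RPM

RCF_original = 11.18 × 6.1 × (13.4)² = 11.18 × 6.1 × 179.56 ≈ 12,245.6 × g
Target RCF = 0.6 × 12,245.6 ≈ 7,347.4 × g
Your rotor: r = 47 mm = 4.7 cm
7,347.4 = 11.18 × 4.7 × (N/1000)²
(N/1000)² = 7,347.4 / 52.546 = 139.828
N = 1000 × √139.828 ≈ 11,824.9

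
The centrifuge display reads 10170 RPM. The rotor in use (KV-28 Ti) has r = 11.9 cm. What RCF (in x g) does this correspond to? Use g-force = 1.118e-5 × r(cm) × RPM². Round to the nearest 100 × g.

13800 x g

RCF = 1.118 × 10⁻⁵ × r × N²
RCF = 1.118 × 10⁻⁵ × 11.9 × (10170)² = 1.118 × 10⁻⁵ × 11.9 × 103,428,900 ≈ 13,760.4 × g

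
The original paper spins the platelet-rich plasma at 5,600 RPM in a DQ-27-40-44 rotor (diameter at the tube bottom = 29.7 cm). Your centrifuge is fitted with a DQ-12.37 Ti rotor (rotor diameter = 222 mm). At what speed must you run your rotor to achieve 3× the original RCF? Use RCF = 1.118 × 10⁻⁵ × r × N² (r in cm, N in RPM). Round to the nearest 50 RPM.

≈ 11200 RPM

Original rotor: r = 29.7 / 2 = 14.85 cm
RCF_original = 1.118 × 10⁻⁵ × 14.85 × (5600)² = 1.118 × 10⁻⁵ × 14.85 × 31,360,000 ≈ 5,206.5 × g
Target RCF = 3 × 5,206.5 ≈ 15,619.5 × g
Your rotor: r = 222 mm / 2 = 111 mm = 11.1 cm
15,619.5 = 1.118 × 10⁻⁵ × 11.1 × N²
N² = 15,619.5 / (12.4098 × 10⁻⁵) = 125,864,236
N ≈ √125,864,236 ≈ 11,218.9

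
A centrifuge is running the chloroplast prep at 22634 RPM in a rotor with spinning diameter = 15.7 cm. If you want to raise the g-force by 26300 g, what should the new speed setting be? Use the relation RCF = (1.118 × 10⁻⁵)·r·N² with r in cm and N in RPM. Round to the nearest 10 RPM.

≈ 28500 RPM

r = 15.7 / 2 = 7.85 cm
Current RCF = 1.118 × 10⁻⁵ × 7.85 × (22634)² = 1.118 × 10⁻⁵ × 7.85 × 512,297,956 ≈ 44,960.8 × g
Target RCF = 44,960.8 + 26,300 = 71,260.8 × g
N² = 71,260.8 / (8.7763 × 10⁻⁵) = 811,968,597
N ≈ √811,968,597 ≈ 28,495.1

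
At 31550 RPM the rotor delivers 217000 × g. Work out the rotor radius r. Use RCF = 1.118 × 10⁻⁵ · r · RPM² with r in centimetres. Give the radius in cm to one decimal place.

RCF = 1.118 × 10⁻⁵ × r × N²
217000 = 1.118 × 10⁻⁵ × r × (31550)²
r = 217000 / (1.118 × 10⁻⁵ × 995,402,500) = 217000 / 11128.6 ≈ 19.499 cm

r ≈ 19.5 cm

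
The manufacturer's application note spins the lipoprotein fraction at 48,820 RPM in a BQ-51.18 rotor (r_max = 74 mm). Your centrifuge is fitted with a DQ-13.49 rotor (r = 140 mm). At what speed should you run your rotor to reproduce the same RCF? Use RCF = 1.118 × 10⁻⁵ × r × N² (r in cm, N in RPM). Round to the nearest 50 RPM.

Original rotor: r = 74 mm = 7.4 cm
RCF = 1.118 × 10⁻⁵ × r × N²
RCF_original = 1.118 × 10⁻⁵ × 7.4 × (48820)² = 1.118 × 10⁻⁵ × 7.4 × 2,383,392,400 ≈ 197,182.8 × g
Your rotor: r = 140 mm = 14.0 cm
197,182.8 = 1.118 × 10⁻⁵ × 14 × N²
N² = 197,182.8 / (15.652 × 10⁻⁵) = 1,259,792,998
N ≈ √1,259,792,998 ≈ 35,493.6

35500 RPM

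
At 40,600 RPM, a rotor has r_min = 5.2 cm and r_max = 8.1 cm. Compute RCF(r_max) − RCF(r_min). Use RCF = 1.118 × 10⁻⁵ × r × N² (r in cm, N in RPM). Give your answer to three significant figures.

≈ 53400 × g

RCF_max = 1.118 × 10⁻⁵ × 8.1 × (40600)² = 1.118 × 10⁻⁵ × 8.1 × 1,648,360,000 ≈ 149,272.2 × g
RCF_min = 1.118 × 10⁻⁵ × 5.2 × (40600)² = 1.118 × 10⁻⁵ × 5.2 × 1,648,360,000 ≈ 95,829.1 × g
ΔRCF = 149,272.2 − 95,829.1 = 53,443.1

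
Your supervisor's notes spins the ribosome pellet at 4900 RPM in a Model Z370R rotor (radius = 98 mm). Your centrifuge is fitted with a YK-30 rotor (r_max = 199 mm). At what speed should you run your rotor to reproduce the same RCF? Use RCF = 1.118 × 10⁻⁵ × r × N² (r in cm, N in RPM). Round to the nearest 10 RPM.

Original rotor: r = 98 mm = 9.8 cm
RCF_original = 1.118 × 10⁻⁵ × 9.8 × (4900)² = 1.118 × 10⁻⁵ × 9.8 × 24,010,000 ≈ 2,630.6 × g
Your rotor: r = 199 mm = 19.9 cm
2,630.6 = 1.118 × 10⁻⁵ × 19.9 × N²
N² = 2,630.6 / (22.2482 × 10⁻⁵) = 11,823,878
N ≈ √11,823,878 ≈ 3,438.6

≈ 3440 RPM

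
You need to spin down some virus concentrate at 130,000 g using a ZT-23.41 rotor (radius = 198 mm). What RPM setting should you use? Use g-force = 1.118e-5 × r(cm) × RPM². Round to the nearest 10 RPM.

24230 RPM

r = 198 mm = 19.8 cm
RCF = 1.118 × 10⁻⁵ × r × N²
130,000 = 1.118 × 10⁻⁵ × 19.8 × N²
N² = 130,000 / (22.1364 × 10⁻⁵) = 587,268,029
N ≈ √587,268,029 ≈ 24,233.6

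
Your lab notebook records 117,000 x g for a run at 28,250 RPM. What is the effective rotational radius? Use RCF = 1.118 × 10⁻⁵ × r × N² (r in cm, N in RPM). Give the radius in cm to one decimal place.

117000 = 1.118 × 10⁻⁵ × r × (28250)²
r = 117000 / (1.118 × 10⁻⁵ × 798,062,500) = 117000 / 8922.339 ≈ 13.113 cm

r ≈ 13.1 cm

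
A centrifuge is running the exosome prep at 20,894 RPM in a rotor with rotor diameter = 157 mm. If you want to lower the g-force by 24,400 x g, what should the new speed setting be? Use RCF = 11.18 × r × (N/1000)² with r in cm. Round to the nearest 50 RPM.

12600 RPM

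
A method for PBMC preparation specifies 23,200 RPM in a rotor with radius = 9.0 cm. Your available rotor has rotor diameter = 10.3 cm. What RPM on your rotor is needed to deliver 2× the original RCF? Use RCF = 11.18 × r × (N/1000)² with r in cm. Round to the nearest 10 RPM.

RCF = 11.18 × r × (N/1000)²
RCF_original = 11.18 × 9 × (23.2)² = 11.18 × 9 × 538.24 ≈ 54,157.7 × g
Target RCF = 2 × 54,157.7 ≈ 108,315.4 × g
Your rotor: r = 10.3 / 2 = 5.15 cm
108,315.4 = 11.18 × 5.15 × (N/1000)²
(N/1000)² = 108,315.4 / 57.577 = 1881.227
N = 1000 × √1881.227 ≈ 43,373.1

43370 RPM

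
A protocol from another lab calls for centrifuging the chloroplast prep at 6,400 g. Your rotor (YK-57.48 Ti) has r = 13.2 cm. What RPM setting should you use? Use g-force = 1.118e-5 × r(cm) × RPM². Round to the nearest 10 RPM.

6,400 = 1.118 × 10⁻⁵ × 13.2 × N²
N² = 6,400 / (14.7576 × 10⁻⁵) = 43,367,485
N ≈ √43,367,485 ≈ 6,585.4

6590 RPM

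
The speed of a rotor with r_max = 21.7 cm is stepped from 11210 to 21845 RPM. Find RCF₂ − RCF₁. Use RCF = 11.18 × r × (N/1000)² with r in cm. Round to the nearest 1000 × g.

85000 x g

RCF₁ = 11.18 × 21.7 × (11.21)² = 11.18 × 21.7 × 125.6641 ≈ 30,486.9 × g
RCF₂ = 11.18 × 21.7 × (21.845)² = 11.18 × 21.7 × 477.204025 ≈ 115,772.6 × g
Increase = 115,772.6 − 30,486.9 = 85,285.7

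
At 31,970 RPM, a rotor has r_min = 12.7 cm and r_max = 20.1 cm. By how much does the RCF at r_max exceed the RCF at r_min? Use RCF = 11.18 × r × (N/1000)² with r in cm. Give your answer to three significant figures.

84600 x g

ΔRCF = 11.18 × (r_max − r_min) × (N/1000)² = 11.18 × 7.4 × 1,022.0809 ≈ 84,558.8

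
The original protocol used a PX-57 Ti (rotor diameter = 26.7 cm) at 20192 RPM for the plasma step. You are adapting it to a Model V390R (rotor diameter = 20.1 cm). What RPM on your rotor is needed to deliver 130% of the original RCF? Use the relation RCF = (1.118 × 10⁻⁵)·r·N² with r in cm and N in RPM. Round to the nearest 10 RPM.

Original rotor: r = 26.7 / 2 = 13.35 cm
RCF = 1.118 × 10⁻⁵ × r × N²
RCF_original = 1.118 × 10⁻⁵ × 13.35 × (20192)² = 1.118 × 10⁻⁵ × 13.35 × 407,716,864 ≈ 60,853 × g
Target RCF = 1.3 × 60,853 ≈ 79,108.9 × g
Your rotor: r = 20.1 / 2 = 10.05 cm
79,108.9 = 1.118 × 10⁻⁵ × 10.05 × N²
N² = 79,108.9 / (11.2359 × 10⁻⁵) = 704,072,660
N ≈ √704,072,660 ≈ 26,534.4

≈ 26530 RPM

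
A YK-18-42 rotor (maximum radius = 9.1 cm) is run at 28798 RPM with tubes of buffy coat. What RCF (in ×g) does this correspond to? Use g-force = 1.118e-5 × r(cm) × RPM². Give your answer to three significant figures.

84400 ×g

RCF = 1.118 × 10⁻⁵ × r × N²
RCF = 1.118 × 10⁻⁵ × 9.1 × (28798)² = 1.118 × 10⁻⁵ × 9.1 × 829,324,804 ≈ 84,373.8 × g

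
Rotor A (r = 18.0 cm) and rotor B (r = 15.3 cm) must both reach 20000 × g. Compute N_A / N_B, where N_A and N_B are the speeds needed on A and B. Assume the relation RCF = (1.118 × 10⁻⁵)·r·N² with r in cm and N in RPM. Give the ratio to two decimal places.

0.92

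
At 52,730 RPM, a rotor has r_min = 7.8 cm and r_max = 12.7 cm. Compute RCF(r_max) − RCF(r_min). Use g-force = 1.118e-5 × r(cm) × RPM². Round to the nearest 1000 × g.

≈ 152000 g

ΔRCF = 1.118 × 10⁻⁵ × (r_max − r_min) × N² = 1.118 × 10⁻⁵ × 4.9 × 2,780,452,900 ≈ 152,318.8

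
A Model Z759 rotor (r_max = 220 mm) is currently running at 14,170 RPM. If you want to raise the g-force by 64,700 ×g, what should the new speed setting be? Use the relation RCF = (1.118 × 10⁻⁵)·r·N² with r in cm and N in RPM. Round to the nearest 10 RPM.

21540 RPM

r = 220 mm = 22.0 cm
Current RCF = 1.118 × 10⁻⁵ × 22 × (14170)² = 1.118 × 10⁻⁵ × 22 × 200,788,900 ≈ 49,386 × g
Target RCF = 49,386 + 64,700 = 114,086 × g
N² = 114,086 / (24.596 × 10⁻⁵) = 463,839,649
N ≈ √463,839,649 ≈ 21,536.9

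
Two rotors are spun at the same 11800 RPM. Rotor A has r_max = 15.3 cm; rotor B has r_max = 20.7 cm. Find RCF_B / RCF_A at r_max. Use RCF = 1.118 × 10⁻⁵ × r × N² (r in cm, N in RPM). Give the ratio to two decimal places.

1.35

At fixed N, RCF ∝ r, so RCF_B/RCF_A = r_B/r_A = 20.7 / 15.3 = 1.3529.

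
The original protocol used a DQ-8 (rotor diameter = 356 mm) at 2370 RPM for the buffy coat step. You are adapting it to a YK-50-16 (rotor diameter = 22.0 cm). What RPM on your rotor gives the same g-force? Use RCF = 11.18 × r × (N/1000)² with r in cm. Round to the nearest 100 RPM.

≈ 3000 RPM

Original rotor: r = 356 mm / 2 = 178 mm = 17.8 cm
RCF_original = 11.18 × 17.8 × (2.37)² = 11.18 × 17.8 × 5.6169 ≈ 1,117.8 × g
Your rotor: r = 22.0 / 2 = 11 cm
1,117.8 = 11.18 × 11 × (N/1000)²
(N/1000)² = 1,117.8 / 122.98 = 9.089283
N = 1000 × √9.089283 ≈ 3,014.8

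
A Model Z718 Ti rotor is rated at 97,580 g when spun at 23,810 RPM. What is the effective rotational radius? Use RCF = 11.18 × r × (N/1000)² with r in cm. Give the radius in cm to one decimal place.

≈ 15.4 cm

97580 = 11.18 × r × (23.81)²
r = 97580 / (11.18 × 566.9161) = 97580 / 6338.122 ≈ 15.396 cm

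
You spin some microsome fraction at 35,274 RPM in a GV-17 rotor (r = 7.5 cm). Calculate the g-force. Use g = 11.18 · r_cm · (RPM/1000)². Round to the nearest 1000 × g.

≈ 104000 g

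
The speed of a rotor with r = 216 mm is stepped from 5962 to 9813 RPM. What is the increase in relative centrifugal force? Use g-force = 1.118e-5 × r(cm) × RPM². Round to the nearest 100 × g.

r = 216 mm = 21.6 cm
RCF₁ = 1.118 × 10⁻⁵ × 21.6 × (5962)² = 1.118 × 10⁻⁵ × 21.6 × 35,545,444 ≈ 8,583.8 × g
RCF₂ = 1.118 × 10⁻⁵ × 21.6 × (9813)² = 1.118 × 10⁻⁵ × 21.6 × 96,294,969 ≈ 23,254.1 × g
Increase = 23,254.1 − 8,583.8 = 14,670.3

≈ 14700 × g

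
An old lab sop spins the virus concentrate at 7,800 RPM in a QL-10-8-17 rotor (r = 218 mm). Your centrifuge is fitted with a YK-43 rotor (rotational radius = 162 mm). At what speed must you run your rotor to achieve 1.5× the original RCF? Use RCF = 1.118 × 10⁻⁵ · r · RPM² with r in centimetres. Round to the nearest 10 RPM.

Original rotor: r = 218 mm = 21.8 cm
RCF = 1.118 × 10⁻⁵ × r × N²
RCF_original = 1.118 × 10⁻⁵ × 21.8 × (7800)² = 1.118 × 10⁻⁵ × 21.8 × 60,840,000 ≈ 14,828.2 × g
Target RCF = 1.5 × 14,828.2 ≈ 22,242.3 × g
Your rotor: r = 162 mm = 16.2 cm
22,242.3 = 1.118 × 10⁻⁵ × 16.2 × N²
N² = 22,242.3 / (18.1116 × 10⁻⁵) = 122,806,930
N ≈ √122,806,930 ≈ 11,081.8

≈ 11080 RPM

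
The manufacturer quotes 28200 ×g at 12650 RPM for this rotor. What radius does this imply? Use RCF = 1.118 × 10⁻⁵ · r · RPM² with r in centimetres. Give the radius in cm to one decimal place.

≈ 15.8 cm

28200 = 1.118 × 10⁻⁵ × r × (12650)²
r = 28200 / (1.118 × 10⁻⁵ × 160,022,500) = 28200 / 1789.052 ≈ 15.763 cm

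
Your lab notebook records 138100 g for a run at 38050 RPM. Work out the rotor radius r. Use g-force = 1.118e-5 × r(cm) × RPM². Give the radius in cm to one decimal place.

≈ 8.5 cm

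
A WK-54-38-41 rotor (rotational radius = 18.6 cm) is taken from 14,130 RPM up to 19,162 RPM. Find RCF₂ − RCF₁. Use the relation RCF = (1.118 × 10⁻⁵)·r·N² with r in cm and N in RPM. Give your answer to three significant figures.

RCF₁ = 1.118 × 10⁻⁵ × 18.6 × (14130)² = 1.118 × 10⁻⁵ × 18.6 × 199,656,900 ≈ 41,518.3 × g
RCF₂ = 1.118 × 10⁻⁵ × 18.6 × (19162)² = 1.118 × 10⁻⁵ × 18.6 × 367,182,244 ≈ 76,354.8 × g
Increase = 76,354.8 − 41,518.3 = 34,836.5

34800 × g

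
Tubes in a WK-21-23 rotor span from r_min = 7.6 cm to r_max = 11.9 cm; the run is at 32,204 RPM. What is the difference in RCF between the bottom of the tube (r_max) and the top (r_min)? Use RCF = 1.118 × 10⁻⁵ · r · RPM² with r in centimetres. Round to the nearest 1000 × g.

ΔRCF = 1.118 × 10⁻⁵ × (r_max − r_min) × N² = 1.118 × 10⁻⁵ × 4.3 × 1,037,097,616 ≈ 49,857.4

ΔRCF ≈ 50000 g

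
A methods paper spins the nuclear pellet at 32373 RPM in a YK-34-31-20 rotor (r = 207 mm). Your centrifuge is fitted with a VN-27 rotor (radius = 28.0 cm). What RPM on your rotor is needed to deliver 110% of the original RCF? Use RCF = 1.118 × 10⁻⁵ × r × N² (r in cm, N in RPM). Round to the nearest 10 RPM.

Original rotor: r = 207 mm = 20.7 cm
RCF_original = 1.118 × 10⁻⁵ × 20.7 × (32373)² = 1.118 × 10⁻⁵ × 20.7 × 1,048,011,129 ≈ 242,537 × g
Target RCF = 1.1 × 242,537 ≈ 266,790.7 × g
266,790.7 = 1.118 × 10⁻⁵ × 28 × N²
N² = 266,790.7 / (31.304 × 10⁻⁵) = 852,257,539
N ≈ √852,257,539 ≈ 29,193.5

29190 RPM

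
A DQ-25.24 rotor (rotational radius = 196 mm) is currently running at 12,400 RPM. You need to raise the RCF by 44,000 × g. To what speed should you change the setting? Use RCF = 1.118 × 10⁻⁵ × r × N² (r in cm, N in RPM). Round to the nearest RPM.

≈ 18830 RPM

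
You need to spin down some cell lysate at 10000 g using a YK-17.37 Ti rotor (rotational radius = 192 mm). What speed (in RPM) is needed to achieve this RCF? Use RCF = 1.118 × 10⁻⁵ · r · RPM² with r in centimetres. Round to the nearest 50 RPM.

r = 192 mm = 19.2 cm
10,000 = 1.118 × 10⁻⁵ × 19.2 × N²
N² = 10,000 / (21.4656 × 10⁻⁵) = 46,586,166
N ≈ √46,586,166 ≈ 6,825.4

N ≈ 6850 RPM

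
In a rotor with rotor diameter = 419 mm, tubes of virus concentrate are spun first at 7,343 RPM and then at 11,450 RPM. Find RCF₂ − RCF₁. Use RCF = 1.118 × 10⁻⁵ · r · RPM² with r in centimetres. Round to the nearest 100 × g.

r = 419 mm / 2 = 209.5 mm = 20.95 cm
RCF₁ = 1.118 × 10⁻⁵ × 20.95 × (7343)² = 1.118 × 10⁻⁵ × 20.95 × 53,919,649 ≈ 12,629.1 × g
RCF₂ = 1.118 × 10⁻⁵ × 20.95 × (11450)² = 1.118 × 10⁻⁵ × 20.95 × 131,102,500 ≈ 30,707 × g
Increase = 30,707 − 12,629.1 = 18,077.9

18100 x g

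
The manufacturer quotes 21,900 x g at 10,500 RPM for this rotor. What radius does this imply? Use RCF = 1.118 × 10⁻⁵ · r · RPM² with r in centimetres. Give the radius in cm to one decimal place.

r ≈ 17.8 cm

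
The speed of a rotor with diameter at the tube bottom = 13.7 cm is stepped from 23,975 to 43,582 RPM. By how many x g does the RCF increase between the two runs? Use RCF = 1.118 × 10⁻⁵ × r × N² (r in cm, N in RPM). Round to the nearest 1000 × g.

101000 x g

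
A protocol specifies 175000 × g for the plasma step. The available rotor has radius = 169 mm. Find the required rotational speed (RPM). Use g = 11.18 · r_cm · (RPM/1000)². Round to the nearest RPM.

r = 169 mm = 16.9 cm
RCF = 11.18 × r × (N/1000)²
175,000 = 11.18 × 16.9 × (N/1000)²
(N/1000)² = 175,000 / 188.942 = 926.2102
N = 1000 × √926.2102 ≈ 30,433.7

N ≈ 30434 RPM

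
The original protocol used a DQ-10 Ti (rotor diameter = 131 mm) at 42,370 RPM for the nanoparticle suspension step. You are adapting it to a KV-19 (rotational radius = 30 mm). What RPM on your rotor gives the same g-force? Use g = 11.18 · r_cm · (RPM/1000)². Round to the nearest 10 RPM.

Original rotor: r = 131 mm / 2 = 65.5 mm = 6.55 cm
RCF_original = 11.18 × 6.55 × (42.37)² = 11.18 × 6.55 × 1,795.2169 ≈ 131,461.9 × g
Your rotor: r = 30 mm = 3.0 cm
131,461.9 = 11.18 × 3 × (N/1000)²
(N/1000)² = 131,461.9 / 33.54 = 3919.556
N = 1000 × √3919.556 ≈ 62,606.4

≈ 62610 RPM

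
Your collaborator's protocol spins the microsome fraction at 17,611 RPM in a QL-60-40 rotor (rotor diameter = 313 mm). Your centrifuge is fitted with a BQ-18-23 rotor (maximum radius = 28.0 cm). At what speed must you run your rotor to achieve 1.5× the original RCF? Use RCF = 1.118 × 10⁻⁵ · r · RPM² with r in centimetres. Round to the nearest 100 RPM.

Original rotor: r = 313 mm / 2 = 156.5 mm = 15.65 cm
RCF_original = 1.118 × 10⁻⁵ × 15.65 × (17611)² = 1.118 × 10⁻⁵ × 15.65 × 310,147,321 ≈ 54,265.5 × g
Target RCF = 1.5 × 54,265.5 ≈ 81,398.2 × g
81,398.2 = 1.118 × 10⁻⁵ × 28 × N²
N² = 81,398.2 / (31.304 × 10⁻⁵) = 260,024,917
N ≈ √260,024,917 ≈ 16,125.3

≈ 16100 RPM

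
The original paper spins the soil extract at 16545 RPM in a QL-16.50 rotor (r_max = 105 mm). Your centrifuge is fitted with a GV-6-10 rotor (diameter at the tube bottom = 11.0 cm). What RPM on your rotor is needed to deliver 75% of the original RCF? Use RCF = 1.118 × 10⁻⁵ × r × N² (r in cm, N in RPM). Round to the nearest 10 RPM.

Original rotor: r = 105 mm = 10.5 cm
RCF_original = 1.118 × 10⁻⁵ × 10.5 × (16545)² = 1.118 × 10⁻⁵ × 10.5 × 273,737,025 ≈ 32,134 × g
Target RCF = 0.75 × 32,134 ≈ 24,100.5 × g
Your rotor: r = 11.0 / 2 = 5.5 cm
24,100.5 = 1.118 × 10⁻⁵ × 5.5 × N²
N² = 24,100.5 / (6.149 × 10⁻⁵) = 391,941,779
N ≈ √391,941,779 ≈ 19,797.5

19800 RPM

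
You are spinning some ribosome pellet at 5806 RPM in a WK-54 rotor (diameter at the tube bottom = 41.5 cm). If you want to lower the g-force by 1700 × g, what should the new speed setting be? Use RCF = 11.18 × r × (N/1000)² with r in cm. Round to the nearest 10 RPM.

≈ 5140 RPM

r = 41.5 / 2 = 20.75 cm
Current RCF = 11.18 × 20.75 × (5.806)² = 11.18 × 20.75 × 33.709636 ≈ 7,820.1 × g
Target RCF = 7,820.1 − 1,700 = 6,120.1 × g
(N/1000)² = 6,120.1 / 231.985 = 26.38145
N = 1000 × √26.38145 ≈ 5,136.3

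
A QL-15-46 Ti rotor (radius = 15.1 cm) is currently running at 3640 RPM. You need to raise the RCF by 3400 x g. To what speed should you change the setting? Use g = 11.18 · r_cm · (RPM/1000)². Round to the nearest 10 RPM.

≈ 5780 RPM

Current RCF = 11.18 × 15.1 × (3.64)² = 11.18 × 15.1 × 13.2496 ≈ 2,236.8 × g
Target RCF = 2,236.8 + 3,400 = 5,636.8 × g
(N/1000)² = 5,636.8 / 168.818 = 33.3898
N = 1000 × √33.3898 ≈ 5,778.4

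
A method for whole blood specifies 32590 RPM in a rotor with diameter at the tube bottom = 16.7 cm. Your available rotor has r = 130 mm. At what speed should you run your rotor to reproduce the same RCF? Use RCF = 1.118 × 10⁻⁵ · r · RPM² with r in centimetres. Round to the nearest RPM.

≈ 26119 RPM

Original rotor: r = 16.7 / 2 = 8.35 cm
RCF = 1.118 × 10⁻⁵ × r × N²
RCF_original = 1.118 × 10⁻⁵ × 8.35 × (32590)² = 1.118 × 10⁻⁵ × 8.35 × 1,062,108,100 ≈ 99,151 × g
Your rotor: r = 130 mm = 13.0 cm
99,151 = 1.118 × 10⁻⁵ × 13 × N²
N² = 99,151 / (14.534 × 10⁻⁵) = 682,200,358
N ≈ √682,200,358 ≈ 26,119.0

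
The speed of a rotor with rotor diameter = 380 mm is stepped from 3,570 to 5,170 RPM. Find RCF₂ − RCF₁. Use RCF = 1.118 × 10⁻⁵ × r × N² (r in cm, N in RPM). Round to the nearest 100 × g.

r = 380 mm / 2 = 190 mm = 19 cm
RCF₁ = 1.118 × 10⁻⁵ × 19 × (3570)² = 1.118 × 10⁻⁵ × 19 × 12,744,900 ≈ 2,707.3 × g
RCF₂ = 1.118 × 10⁻⁵ × 19 × (5170)² = 1.118 × 10⁻⁵ × 19 × 26,728,900 ≈ 5,677.8 × g
Increase = 5,677.8 − 2,707.3 = 2,970.5

≈ 3000 ×g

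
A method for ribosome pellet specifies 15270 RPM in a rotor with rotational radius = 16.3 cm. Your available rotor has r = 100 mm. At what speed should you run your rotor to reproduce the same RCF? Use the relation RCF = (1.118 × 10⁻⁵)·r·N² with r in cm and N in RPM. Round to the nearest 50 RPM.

19500 RPM

RCF_original = 1.118 × 10⁻⁵ × 16.3 × (15270)² = 1.118 × 10⁻⁵ × 16.3 × 233,172,900 ≈ 42,492 × g
Your rotor: r = 100 mm = 10.0 cm
42,492 = 1.118 × 10⁻⁵ × 10 × N²
N² = 42,492 / (11.18 × 10⁻⁵) = 380,071,556
N ≈ √380,071,556 ≈ 19,495.4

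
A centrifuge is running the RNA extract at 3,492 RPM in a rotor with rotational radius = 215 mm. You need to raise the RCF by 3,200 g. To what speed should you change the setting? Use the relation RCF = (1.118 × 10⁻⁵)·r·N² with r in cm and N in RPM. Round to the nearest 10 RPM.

5050 RPM

r = 215 mm = 21.5 cm
Current RCF = 1.118 × 10⁻⁵ × 21.5 × (3492)² = 1.118 × 10⁻⁵ × 21.5 × 12,194,064 ≈ 2,931.1 × g
Target RCF = 2,931.1 + 3,200 = 6,131.1 × g
N² = 6,131.1 / (24.037 × 10⁻⁵) = 25,506,927
N ≈ √25,506,927 ≈ 5,050.4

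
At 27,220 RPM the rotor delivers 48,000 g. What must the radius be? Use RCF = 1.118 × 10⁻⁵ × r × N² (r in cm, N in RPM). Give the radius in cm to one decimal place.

RCF = 1.118 × 10⁻⁵ × r × N²
48000 = 1.118 × 10⁻⁵ × r × (27220)²
r = 48000 / (1.118 × 10⁻⁵ × 740,928,400) = 48000 / 8283.58 ≈ 5.795 cm

r ≈ 5.8 cm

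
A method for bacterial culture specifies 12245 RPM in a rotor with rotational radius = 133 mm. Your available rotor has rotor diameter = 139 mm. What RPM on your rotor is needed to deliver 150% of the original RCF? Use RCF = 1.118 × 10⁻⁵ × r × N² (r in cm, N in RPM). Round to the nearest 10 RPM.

20750 RPM

Original rotor: r = 133 mm = 13.3 cm
RCF_original = 1.118 × 10⁻⁵ × 13.3 × (12245)² = 1.118 × 10⁻⁵ × 13.3 × 149,940,025 ≈ 22,295.2 × g
Target RCF = 1.5 × 22,295.2 ≈ 33,442.8 × g
Your rotor: r = 139 mm / 2 = 69.5 mm = 6.95 cm
33,442.8 = 1.118 × 10⁻⁵ × 6.95 × N²
N² = 33,442.8 / (7.7701 × 10⁻⁵) = 430,403,727
N ≈ √430,403,727 ≈ 20,746.2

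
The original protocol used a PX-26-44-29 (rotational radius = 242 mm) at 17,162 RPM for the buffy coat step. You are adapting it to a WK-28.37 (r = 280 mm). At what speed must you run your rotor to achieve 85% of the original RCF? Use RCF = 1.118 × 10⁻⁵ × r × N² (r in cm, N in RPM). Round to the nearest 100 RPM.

Original rotor: r = 242 mm = 24.2 cm
RCF_original = 1.118 × 10⁻⁵ × 24.2 × (17162)² = 1.118 × 10⁻⁵ × 24.2 × 294,534,244 ≈ 79,688 × g
Target RCF = 0.85 × 79,688 ≈ 67,734.8 × g
Your rotor: r = 280 mm = 28.0 cm
67,734.8 = 1.118 × 10⁻⁵ × 28 × N²
N² = 67,734.8 / (31.304 × 10⁻⁵) = 216,377,460
N ≈ √216,377,460 ≈ 14,709.8

14700 RPM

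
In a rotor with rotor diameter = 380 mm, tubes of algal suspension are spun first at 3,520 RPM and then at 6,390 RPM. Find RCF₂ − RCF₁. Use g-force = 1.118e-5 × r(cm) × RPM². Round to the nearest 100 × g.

6000 ×g

r = 380 mm / 2 = 190 mm = 19 cm
RCF₁ = 1.118 × 10⁻⁵ × 19 × (3520)² = 1.118 × 10⁻⁵ × 19 × 12,390,400 ≈ 2,632 × g
RCF₂ = 1.118 × 10⁻⁵ × 19 × (6390)² = 1.118 × 10⁻⁵ × 19 × 40,832,100 ≈ 8,673.6 × g
Increase = 8,673.6 − 2,632 = 6,041.6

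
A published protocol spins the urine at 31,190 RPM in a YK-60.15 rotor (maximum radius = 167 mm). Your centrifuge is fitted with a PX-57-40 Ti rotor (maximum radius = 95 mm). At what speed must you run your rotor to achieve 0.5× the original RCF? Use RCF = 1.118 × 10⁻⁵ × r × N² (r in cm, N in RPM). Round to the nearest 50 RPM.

Original rotor: r = 167 mm = 16.7 cm
RCF = 1.118 × 10⁻⁵ × r × N²
RCF_original = 1.118 × 10⁻⁵ × 16.7 × (31190)² = 1.118 × 10⁻⁵ × 16.7 × 972,816,100 ≈ 181,630.6 × g
Target RCF = 0.5 × 181,630.6 ≈ 90,815.3 × g
Your rotor: r = 95 mm = 9.5 cm
90,815.3 = 1.118 × 10⁻⁵ × 9.5 × N²
N² = 90,815.3 / (10.621 × 10⁻⁵) = 855,054,138
N ≈ √855,054,138 ≈ 29,241.3

≈ 29250 RPM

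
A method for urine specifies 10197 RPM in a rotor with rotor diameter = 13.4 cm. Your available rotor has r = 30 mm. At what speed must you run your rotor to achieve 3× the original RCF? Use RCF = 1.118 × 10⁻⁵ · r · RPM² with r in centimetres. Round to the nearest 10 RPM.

Original rotor: r = 13.4 / 2 = 6.7 cm
RCF = 1.118 × 10⁻⁵ × r × N²
RCF_original = 1.118 × 10⁻⁵ × 6.7 × (10197)² = 1.118 × 10⁻⁵ × 6.7 × 103,978,809 ≈ 7,788.6 × g
Target RCF = 3 × 7,788.6 ≈ 23,365.8 × g
Your rotor: r = 30 mm = 3.0 cm
23,365.8 = 1.118 × 10⁻⁵ × 3 × N²
N² = 23,365.8 / (3.354 × 10⁻⁵) = 696,654,741
N ≈ √696,654,741 ≈ 26,394.2

26390 RPM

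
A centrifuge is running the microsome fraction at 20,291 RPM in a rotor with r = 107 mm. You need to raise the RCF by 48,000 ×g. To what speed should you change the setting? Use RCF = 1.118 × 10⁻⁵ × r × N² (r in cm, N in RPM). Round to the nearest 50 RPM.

N₂ ≈ 28500 RPM

r = 107 mm = 10.7 cm
Current RCF = 1.118 × 10⁻⁵ × 10.7 × (20291)² = 1.118 × 10⁻⁵ × 10.7 × 411,724,681 ≈ 49,253 × g
Target RCF = 49,253 + 48,000 = 97,253 × g
N² = 97,253 / (11.9626 × 10⁻⁵) = 812,975,440
N ≈ √812,975,440 ≈ 28,512.7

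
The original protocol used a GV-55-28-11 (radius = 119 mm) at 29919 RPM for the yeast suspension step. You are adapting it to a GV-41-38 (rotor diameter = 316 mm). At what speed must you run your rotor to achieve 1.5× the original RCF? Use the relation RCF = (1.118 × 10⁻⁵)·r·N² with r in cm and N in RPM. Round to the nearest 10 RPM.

≈ 31800 RPM

Original rotor: r = 119 mm = 11.9 cm
RCF_original = 1.118 × 10⁻⁵ × 11.9 × (29919)² = 1.118 × 10⁻⁵ × 11.9 × 895,146,561 ≈ 119,092.1 × g
Target RCF = 1.5 × 119,092.1 ≈ 178,638.2 × g
Your rotor: r = 316 mm / 2 = 158 mm = 15.8 cm
178,638.2 = 1.118 × 10⁻⁵ × 15.8 × N²
N² = 178,638.2 / (17.6644 × 10⁻⁵) = 1,011,289,373
N ≈ √1,011,289,373 ≈ 31,800.8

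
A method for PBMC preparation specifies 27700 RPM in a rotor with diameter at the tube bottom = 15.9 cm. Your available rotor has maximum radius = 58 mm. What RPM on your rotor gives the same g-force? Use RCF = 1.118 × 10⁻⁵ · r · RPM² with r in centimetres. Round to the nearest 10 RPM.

≈ 32430 RPM

Original rotor: r = 15.9 / 2 = 7.95 cm
RCF_original = 1.118 × 10⁻⁵ × 7.95 × (27700)² = 1.118 × 10⁻⁵ × 7.95 × 767,290,000 ≈ 68,197.5 × g
Your rotor: r = 58 mm = 5.8 cm
68,197.5 = 1.118 × 10⁻⁵ × 5.8 × N²
N² = 68,197.5 / (6.4844 × 10⁻⁵) = 1,051,716,427
N ≈ √1,051,716,427 ≈ 32,430.2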